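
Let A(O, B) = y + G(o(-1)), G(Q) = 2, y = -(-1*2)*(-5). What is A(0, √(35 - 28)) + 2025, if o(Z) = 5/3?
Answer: 2017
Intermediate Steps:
o(Z) = 5/3 (o(Z) = 5*(⅓) = 5/3)
y = -10 (y = -(-2)*(-5) = -1*10 = -10)
A(O, B) = -8 (A(O, B) = -10 + 2 = -8)
A(0, √(35 - 28)) + 2025 = -8 + 2025 = 2017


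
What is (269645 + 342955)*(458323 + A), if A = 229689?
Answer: 421476151200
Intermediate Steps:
(269645 + 342955)*(458323 + A) = (269645 + 342955)*(458323 + 229689) = 612600*688012 = 421476151200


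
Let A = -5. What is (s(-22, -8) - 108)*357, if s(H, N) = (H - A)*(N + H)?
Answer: 143514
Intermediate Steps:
s(H, N) = (5 + H)*(H + N) (s(H, N) = (H - 1*(-5))*(N + H) = (H + 5)*(H + N) = (5 + H)*(H + N))
(s(-22, -8) - 108)*357 = (((-22)**2 + 5*(-22) + 5*(-8) - 22*(-8)) - 108)*357 = ((484 - 110 - 40 + 176) - 108)*357 = (510 - 108)*357 = 402*357 = 143514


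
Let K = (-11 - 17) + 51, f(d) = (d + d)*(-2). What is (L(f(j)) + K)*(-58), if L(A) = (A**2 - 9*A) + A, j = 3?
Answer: -15254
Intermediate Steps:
f(d) = -4*d (f(d) = (2*d)*(-2) = -4*d)
L(A) = A**2 - 8*A
K = 23 (K = -28 + 51 = 23)
(L(f(j)) + K)*(-58) = ((-4*3)*(-8 - 4*3) + 23)*(-58) = (-12*(-8 - 12) + 23)*(-58) = (-12*(-20) + 23)*(-58) = (240 + 23)*(-58) = 263*(-58) = -15254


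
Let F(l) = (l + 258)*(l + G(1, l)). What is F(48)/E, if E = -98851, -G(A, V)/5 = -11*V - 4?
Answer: -828648/98851 ≈ -8.3828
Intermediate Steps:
G(A, V) = 20 + 55*V (G(A, V) = -5*(-11*V - 4) = -5*(-4 - 11*V) = 20 + 55*V)
F(l) = (20 + 56*l)*(258 + l) (F(l) = (l + 258)*(l + (20 + 55*l)) = (258 + l)*(20 + 56*l) = (20 + 56*l)*(258 + l))
F(48)/E = (5160 + 56*48² + 14468*48)/(-98851) = (5160 + 56*2304 + 694464)*(-1/98851) = (5160 + 129024 + 694464)*(-1/98851) = 828648*(-1/98851) = -828648/98851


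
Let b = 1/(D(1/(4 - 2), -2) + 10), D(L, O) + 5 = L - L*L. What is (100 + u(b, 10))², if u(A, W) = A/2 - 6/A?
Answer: 8300161/1764 ≈ 4705.3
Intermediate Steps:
D(L, O) = -5 + L - L² (D(L, O) = -5 + (L - L*L) = -5 + (L - L²) = -5 + L - L²)
b = 4/21 (b = 1/((-5 + 1/(4 - 2) - (1/(4 - 2))²) + 10) = 1/((-5 + 1/2 - (1/2)²) + 10) = 1/((-5 + ½ - (½)²) + 10) = 1/((-5 + ½ - 1*¼) + 10) = 1/((-5 + ½ - ¼) + 10) = 1/(-19/4 + 10) = 1/(21/4) = 4/21 ≈ 0.19048)
u(A, W) = A/2 - 6/A (u(A, W) = A*(½) - 6/A = A/2 - 6/A)
(100 + u(b, 10))² = (100 + ((½)*(4/21) - 6/4/21))² = (100 + (2/21 - 6*21/4))² = (100 + (2/21 - 63/2))² = (100 - 1319/42)² = (2881/42)² = 8300161/1764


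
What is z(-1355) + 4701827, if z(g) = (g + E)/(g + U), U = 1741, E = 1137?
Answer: 907452502/193 ≈ 4.7018e+6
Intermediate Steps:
z(g) = (1137 + g)/(1741 + g) (z(g) = (g + 1137)/(g + 1741) = (1137 + g)/(1741 + g))
z(-1355) + 4701827 = (1137 - 1355)/(1741 - 1355) + 4701827 = -218/386 + 4701827 = (1/386)*(-218) + 4701827 = -109/193 + 4701827 = 907452502/193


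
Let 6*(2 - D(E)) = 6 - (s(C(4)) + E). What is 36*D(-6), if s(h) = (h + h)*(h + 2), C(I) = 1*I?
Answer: 288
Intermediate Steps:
C(I) = I
s(h) = 2*h*(2 + h) (s(h) = (2*h)*(2 + h) = 2*h*(2 + h))
D(E) = 9 + E/6 (D(E) = 2 - (6 - (2*4*(2 + 4) + E))/6 = 2 - (6 - (2*4*6 + E))/6 = 2 - (6 - (48 + E))/6 = 2 - (6 + (-48 - E))/6 = 2 - (-42 - E)/6 = 2 + (7 + E/6) = 9 + E/6)
36*D(-6) = 36*(9 + (⅙)*(-6)) = 36*(9 - 1) = 36*8 = 288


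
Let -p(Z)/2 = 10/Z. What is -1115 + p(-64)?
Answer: -17835/16 ≈ -1114.7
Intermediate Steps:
p(Z) = -20/Z
-1115 + p(-64) = -1115 - 20/(-64) = -1115 - 20*(-1/64) = -1115 + 5/16 = -17835/16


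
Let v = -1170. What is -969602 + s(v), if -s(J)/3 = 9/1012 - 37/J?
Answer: -191341282667/197340 ≈ -9.6960e+5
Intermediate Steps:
s(J) = -27/1012 + 111/J (s(J) = -3*(9/1012 - 37/J) = -27/1012 + 111/J)
-969602 + s(v) = -969602 + (-27/1012 + 111/(-1170)) = -969602 + (-27/1012 + 111*(-1/1170)) = -969602 + (-27/1012 - 37/390) = -969602 - 23987/197340 = -191341282667/197340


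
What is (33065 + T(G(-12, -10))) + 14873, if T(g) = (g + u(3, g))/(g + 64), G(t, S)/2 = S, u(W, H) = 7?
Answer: 2109259/44 ≈ 47938.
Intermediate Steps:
G(t, S) = 2*S
T(g) = (7 + g)/(64 + g) (T(g) = (g + 7)/(g + 64) = (7 + g)/(64 + g))
(33065 + T(G(-12, -10))) + 14873 = (33065 + (7 + 2*(-10))/(64 + 2*(-10))) + 14873 = (33065 + (7 - 20)/(64 - 20)) + 14873 = (33065 - 13/44) + 14873 = 1454847/44 + 14873 = 2109259/44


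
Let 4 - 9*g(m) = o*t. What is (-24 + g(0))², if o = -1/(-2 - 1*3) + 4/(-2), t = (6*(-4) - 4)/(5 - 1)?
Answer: 1261129/2025 ≈ 622.78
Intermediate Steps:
t = -7 (t = (-24 - 4)/4 = -28*¼ = -7)
o = -9/5 (o = -1/(-2 - 3) + 4*(-½) = -1/(-5) - 2 = -1*(-⅕) - 2 = ⅕ - 2 = -9/5 ≈ -1.8000)
g(m) = -43/45 (g(m) = 4/9 - (-1)*(-7)/5 = 4/9 - ⅑*63/5 = 4/9 - 7/5 = -43/45)
(-24 + g(0))² = (-24 - 43/45)² = (-1123/45)² = 1261129/2025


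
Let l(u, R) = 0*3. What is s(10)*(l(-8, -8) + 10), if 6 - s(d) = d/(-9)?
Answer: 640/9 ≈ 71.111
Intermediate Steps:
s(d) = 6 + d/9 (s(d) = 6 - d/(-9) = 6 - d*(-1)/9 = 6 - (-1)*d/9 = 6 + d/9)
l(u, R) = 0
s(10)*(l(-8, -8) + 10) = (6 + (⅑)*10)*(0 + 10) = (6 + 10/9)*10 = (64/9)*10 = 640/9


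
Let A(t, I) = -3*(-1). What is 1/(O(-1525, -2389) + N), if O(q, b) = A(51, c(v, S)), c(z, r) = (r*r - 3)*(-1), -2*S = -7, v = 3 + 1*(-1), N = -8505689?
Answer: -1/8505686 ≈ -1.1757e-7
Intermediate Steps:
v = 2 (v = 3 - 1 = 2)
S = 7/2 (S = -1/2*(-7) = 7/2 ≈ 3.5000)
c(z, r) = 3 - r**2 (c(z, r) = (r**2 - 3)*(-1) = (-3 + r**2)*(-1) = 3 - r**2)
A(t, I) = 3
O(q, b) = 3
1/(O(-1525, -2389) + N) = 1/(3 - 8505689) = 1/(-8505686) = -1/8505686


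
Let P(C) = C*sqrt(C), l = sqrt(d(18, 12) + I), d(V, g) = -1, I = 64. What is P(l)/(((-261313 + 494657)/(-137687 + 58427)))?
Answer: -59445*sqrt(3)*7**(3/4)/58336 ≈ -7.5956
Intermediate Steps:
l = 3*sqrt(7) (l = sqrt(-1 + 64) = sqrt(63) = 3*sqrt(7) ≈ 7.9373)
P(C) = C**(3/2)
P(l)/(((-261313 + 494657)/(-137687 + 58427))) = (3*sqrt(7))**(3/2)/(((-261313 + 494657)/(-137687 + 58427))) = (3*sqrt(3)*7**(3/4))/((233344/(-79260))) = (3*sqrt(3)*7**(3/4))/((233344*(-1/79260))) = (3*sqrt(3)*7**(3/4))/(-58336/19815) = (3*sqrt(3)*7**(3/4))*(-19815/58336) = -59445*sqrt(3)*7**(3/4)/58336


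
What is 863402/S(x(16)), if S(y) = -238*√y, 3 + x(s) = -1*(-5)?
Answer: -431701*√2/238 ≈ -2565.2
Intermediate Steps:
x(s) = 2 (x(s) = -3 - 1*(-5) = -3 + 5 = 2)
863402/S(x(16)) = 863402/((-238*√2)) = 863402*(-√2/476) = -431701*√2/238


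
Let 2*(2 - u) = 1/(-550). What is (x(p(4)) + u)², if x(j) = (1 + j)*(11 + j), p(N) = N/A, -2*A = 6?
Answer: 146192281/98010000 ≈ 1.4916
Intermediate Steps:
A = -3 (A = -½*6 = -3)
p(N) = -N/3 (p(N) = N/(-3) = N*(-⅓) = -N/3)
u = 2201/1100 (u = 2 - ½/(-550) = 2 - ½*(-1/550) = 2 + 1/1100 = 2201/1100 ≈ 2.0009)
(x(p(4)) + u)² = ((11 + (-⅓*4)² + 12*(-⅓*4)) + 2201/1100)² = ((11 + (-4/3)² + 12*(-4/3)) + 2201/1100)² = ((11 + 16/9 - 16) + 2201/1100)² = (-29/9 + 2201/1100)² = (-12091/9900)² = 146192281/98010000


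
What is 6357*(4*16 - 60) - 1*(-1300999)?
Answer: 1326427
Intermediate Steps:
6357*(4*16 - 60) - 1*(-1300999) = 6357*(64 - 60) + 1300999 = 6357*4 + 1300999 = 25428 + 1300999 = 1326427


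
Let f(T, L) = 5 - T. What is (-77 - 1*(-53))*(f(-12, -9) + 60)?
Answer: -1848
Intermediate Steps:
(-77 - 1*(-53))*(f(-12, -9) + 60) = (-77 - 1*(-53))*((5 - 1*(-12)) + 60) = (-77 + 53)*((5 + 12) + 60) = -24*(17 + 60) = -24*77 = -1848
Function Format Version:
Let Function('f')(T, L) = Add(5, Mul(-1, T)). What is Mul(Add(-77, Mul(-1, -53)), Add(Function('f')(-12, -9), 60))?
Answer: -1848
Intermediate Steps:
Mul(Add(-77, Mul(-1, -53)), Add(Function('f')(-12, -9), 60)) = Mul(Add(-77, Mul(-1, -53)), Add(Add(5, Mul(-1, -12)), 60)) = Mul(Add(-77, 53), Add(Add(5, 12), 60)) = Mul(-24, Add(17, 60)) = Mul(-24, 77) = -1848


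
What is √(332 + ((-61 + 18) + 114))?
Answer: √403 ≈ 20.075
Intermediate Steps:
√(332 + ((-61 + 18) + 114)) = √(332 + (-43 + 114)) = √(332 + 71) = √403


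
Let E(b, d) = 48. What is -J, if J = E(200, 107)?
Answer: -48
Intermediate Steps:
J = 48
-J = -1*48 = -48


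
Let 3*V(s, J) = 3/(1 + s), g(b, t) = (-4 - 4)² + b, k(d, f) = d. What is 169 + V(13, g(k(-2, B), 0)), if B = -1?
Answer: 2367/14 ≈ 169.07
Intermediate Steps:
g(b, t) = 64 + b (g(b, t) = (-8)² + b = 64 + b)
V(s, J) = 1/(1 + s) (V(s, J) = (3/(1 + s))/3 = 1/(1 + s))
169 + V(13, g(k(-2, B), 0)) = 169 + 1/(1 + 13) = 169 + 1/14 = 2367/14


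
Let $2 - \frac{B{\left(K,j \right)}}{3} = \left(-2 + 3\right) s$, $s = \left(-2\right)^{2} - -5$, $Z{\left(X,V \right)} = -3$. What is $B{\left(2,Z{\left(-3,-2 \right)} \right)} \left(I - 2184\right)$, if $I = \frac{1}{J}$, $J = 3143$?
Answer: $\frac{20592933}{449} \approx 45864.0$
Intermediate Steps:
$I = \frac{1}{3143} \approx 0.00031817$
$s = 9$ ($s = 4 + 5 = 9$)
$B{\left(K,j \right)} = -21$ ($B{\left(K,j \right)} = 6 - 3 \left(-2 + 3\right) 9 = 6 - 3 \cdot 1 \cdot 9 = 6 - 27 = -21$)
$B{\left(2,Z{\left(-3,-2 \right)} \right)} \left(I - 2184\right) = - 21 \left(\frac{1}{3143} - 2184\right) = \left(-21\right) \left(- \frac{6864311}{3143}\right) = \frac{20592933}{449}$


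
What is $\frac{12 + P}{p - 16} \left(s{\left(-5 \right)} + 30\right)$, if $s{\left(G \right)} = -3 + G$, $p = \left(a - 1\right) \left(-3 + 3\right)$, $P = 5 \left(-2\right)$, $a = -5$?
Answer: $- \frac{11}{4} \approx -2.75$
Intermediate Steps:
$P = -10$
$p = 0$ ($p = \left(-5 - 1\right) \left(-3 + 3\right) = \left(-6\right) 0 = 0$)
$\frac{12 + P}{p - 16} \left(s{\left(-5 \right)} + 30\right) = \frac{12 - 10}{0 - 16} \left(\left(-3 - 5\right) + 30\right) = \frac{2}{-16} \left(-8 + 30\right) = 2 \left(- \frac{1}{16}\right) 22 = \left(- \frac{1}{8}\right) 22 = - \frac{11}{4}$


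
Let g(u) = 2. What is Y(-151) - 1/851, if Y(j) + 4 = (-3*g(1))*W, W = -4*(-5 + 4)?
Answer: -23829/851 ≈ -28.001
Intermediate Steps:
W = 4 (W = -4*(-1) = 4)
Y(j) = -28 (Y(j) = -4 - 3*2*4 = -4 - 6*4 = -4 - 24 = -28)
Y(-151) - 1/851 = -28 - 1/851 = -23829/851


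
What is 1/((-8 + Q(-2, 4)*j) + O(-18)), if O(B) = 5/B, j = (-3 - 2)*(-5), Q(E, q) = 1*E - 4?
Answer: -18/2849 ≈ -0.0063180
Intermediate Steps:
Q(E, q) = -4 + E (Q(E, q) = E - 4 = -4 + E)
j = 25 (j = -5*(-5) = 25)
1/((-8 + Q(-2, 4)*j) + O(-18)) = 1/((-8 + (-4 - 2)*25) + 5/(-18)) = 1/((-8 - 6*25) + 5*(-1/18)) = 1/((-8 - 150) - 5/18) = 1/(-158 - 5/18) = 1/(-2849/18) = -18/2849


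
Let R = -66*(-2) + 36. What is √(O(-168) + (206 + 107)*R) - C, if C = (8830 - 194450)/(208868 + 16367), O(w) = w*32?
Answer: 37124/45047 + 2*√11802 ≈ 218.10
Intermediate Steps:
O(w) = 32*w
R = 168 (R = 132 + 36 = 168)
C = -37124/45047 (C = -185620/225235 = -185620*1/225235 = -37124/45047 ≈ -0.82412)
√(O(-168) + (206 + 107)*R) - C = √(32*(-168) + (206 + 107)*168) - 1*(-37124/45047) = √(-5376 + 313*168) + 37124/45047 = √(-5376 + 52584) + 37124/45047 = √47208 + 37124/45047 = 2*√11802 + 37124/45047 = 37124/45047 + 2*√11802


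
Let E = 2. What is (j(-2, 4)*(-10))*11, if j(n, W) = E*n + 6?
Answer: -220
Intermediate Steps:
j(n, W) = 6 + 2*n (j(n, W) = 2*n + 6 = 6 + 2*n)
(j(-2, 4)*(-10))*11 = ((6 + 2*(-2))*(-10))*11 = ((6 - 4)*(-10))*11 = (2*(-10))*11 = -20*11 = -220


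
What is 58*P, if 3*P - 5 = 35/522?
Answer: 2645/27 ≈ 97.963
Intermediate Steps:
P = 2645/1566 (P = 5/3 + (35/522)/3 = 5/3 + (35*(1/522))/3 = 5/3 + (⅓)*(35/522) = 5/3 + 35/1566 = 2645/1566 ≈ 1.6890)
58*P = 58*(2645/1566) = 2645/27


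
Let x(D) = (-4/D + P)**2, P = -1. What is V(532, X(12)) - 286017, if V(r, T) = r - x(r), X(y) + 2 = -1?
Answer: -5049962121/17689 ≈ -2.8549e+5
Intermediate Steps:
X(y) = -3 (X(y) = -2 - 1 = -3)
x(D) = (-1 - 4/D)**2 (x(D) = (-4/D - 1)**2 = (-1 - 4/D)**2)
V(r, T) = r - (4 + r)**2/r**2
V(532, X(12)) - 286017 = (532**3 - (4 + 532)**2)/532**2 - 286017 = (150568768 - 1*536**2)/283024 - 286017 = (150568768 - 1*287296)/283024 - 286017 = (150568768 - 287296)/283024 - 286017 = (1/283024)*150281472 - 286017 = 9392592/17689 - 286017 = -5049962121/17689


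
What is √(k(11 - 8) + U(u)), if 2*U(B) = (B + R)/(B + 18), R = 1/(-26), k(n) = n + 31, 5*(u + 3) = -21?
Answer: √7373418/468 ≈ 5.8021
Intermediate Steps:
u = -36/5 (u = -3 + (⅕)*(-21) = -3 - 21/5 = -36/5 ≈ -7.2000)
k(n) = 31 + n
R = -1/26 ≈ -0.038462
U(B) = (-1/26 + B)/(2*(18 + B)) (U(B) = ((B - 1/26)/(B + 18))/2 = ((-1/26 + B)/(18 + B))/2 = (-1/26 + B)/(2*(18 + B)))
√(k(11 - 8) + U(u)) = √((31 + (11 - 8)) + (-1 + 26*(-36/5))/(52*(18 - 36/5))) = √((31 + 3) + (-1 - 936/5)/(52*(54/5))) = √(34 + (1/52)*(5/54)*(-941/5)) = √(34 - 941/2808) = √(94531/2808) = √7373418/468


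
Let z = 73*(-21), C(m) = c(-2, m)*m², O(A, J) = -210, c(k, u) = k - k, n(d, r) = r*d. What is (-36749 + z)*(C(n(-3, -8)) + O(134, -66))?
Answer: 8039220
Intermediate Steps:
n(d, r) = d*r
c(k, u) = 0
C(m) = 0 (C(m) = 0*m² = 0)
z = -1533
(-36749 + z)*(C(n(-3, -8)) + O(134, -66)) = (-36749 - 1533)*(0 - 210) = -38282*(-210) = 8039220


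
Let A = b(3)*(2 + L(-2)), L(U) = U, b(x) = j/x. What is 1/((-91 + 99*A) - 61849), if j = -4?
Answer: -1/61940 ≈ -1.6145e-5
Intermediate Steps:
b(x) = -4/x
A = 0 (A = (-4/3)*(2 - 2) = -4*⅓*0 = -4/3*0 = 0)
1/((-91 + 99*A) - 61849) = 1/((-91 + 99*0) - 61849) = 1/((-91 + 0) - 61849) = 1/(-91 - 61849) = 1/(-61940) = -1/61940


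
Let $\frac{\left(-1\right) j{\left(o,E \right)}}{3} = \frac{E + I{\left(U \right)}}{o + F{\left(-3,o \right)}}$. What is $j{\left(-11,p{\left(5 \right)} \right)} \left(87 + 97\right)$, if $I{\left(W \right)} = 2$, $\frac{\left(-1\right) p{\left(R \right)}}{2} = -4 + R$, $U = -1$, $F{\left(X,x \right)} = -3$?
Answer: $0$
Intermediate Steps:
$p{\left(R \right)} = 8 - 2 R$ ($p{\left(R \right)} = - 2 \left(-4 + R\right) = 8 - 2 R$)
$j{\left(o,E \right)} = - \frac{3 \left(2 + E\right)}{-3 + o}$ ($j{\left(o,E \right)} = - 3 \frac{E + 2}{o - 3} = - 3 \frac{2 + E}{-3 + o} = - \frac{3 \left(2 + E\right)}{-3 + o}$)
$j{\left(-11,p{\left(5 \right)} \right)} \left(87 + 97\right) = \frac{3 \left(-2 - \left(8 - 10\right)\right)}{-3 - 11} \left(87 + 97\right) = \frac{3 \left(-2 - \left(8 - 10\right)\right)}{-14} \cdot 184 = 3 \left(- \frac{1}{14}\right) \left(-2 - -2\right) 184 = 3 \left(- \frac{1}{14}\right) \left(-2 + 2\right) 184 = 3 \left(- \frac{1}{14}\right) 0 \cdot 184 = 0 \cdot 184 = 0$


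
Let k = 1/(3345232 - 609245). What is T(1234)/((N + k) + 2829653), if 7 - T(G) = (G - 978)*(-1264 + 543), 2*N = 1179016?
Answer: 505016688421/9354780046908 ≈ 0.053985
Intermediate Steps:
N = 589508 (N = (½)*1179016 = 589508)
T(G) = -705131 + 721*G (T(G) = 7 - (G - 978)*(-1264 + 543) = 7 - (-978 + G)*(-721) = 7 - (705138 - 721*G) = 7 + (-705138 + 721*G) = -705131 + 721*G)
k = 1/2735987 ≈ 3.6550e-7
T(1234)/((N + k) + 2829653) = (-705131 + 721*1234)/((589508 + 1/2735987) + 2829653) = (-705131 + 889714)/(1612886224397/2735987 + 2829653) = 184583/(9354780046908/2735987) = 184583*(2735987/9354780046908) = 505016688421/9354780046908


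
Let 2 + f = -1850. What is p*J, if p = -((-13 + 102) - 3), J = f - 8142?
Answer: 859484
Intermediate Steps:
f = -1852 (f = -2 - 1850 = -1852)
J = -9994 (J = -1852 - 8142 = -9994)
p = -86 (p = -(89 - 3) = -1*86 = -86)
p*J = -86*(-9994) = 859484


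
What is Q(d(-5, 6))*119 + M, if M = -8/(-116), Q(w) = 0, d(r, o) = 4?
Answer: 2/29 ≈ 0.068966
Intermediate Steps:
M = 2/29 (M = -8*(-1/116) = 2/29 ≈ 0.068966)
Q(d(-5, 6))*119 + M = 0*119 + 2/29 = 0 + 2/29 = 2/29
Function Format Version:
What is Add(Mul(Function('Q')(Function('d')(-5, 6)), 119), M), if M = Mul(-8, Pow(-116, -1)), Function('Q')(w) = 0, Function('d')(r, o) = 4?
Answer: Rational(2, 29) ≈ 0.068966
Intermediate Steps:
M = Rational(2, 29) (M = Mul(-8, Rational(-1, 116)) = Rational(2, 29) ≈ 0.068966)
Add(Mul(Function('Q')(Function('d')(-5, 6)), 119), M) = Add(Mul(0, 119), Rational(2, 29)) = Add(0, Rational(2, 29)) = Rational(2, 29)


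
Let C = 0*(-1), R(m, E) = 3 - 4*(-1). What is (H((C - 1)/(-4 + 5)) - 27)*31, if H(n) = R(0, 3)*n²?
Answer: -620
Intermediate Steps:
R(m, E) = 7 (R(m, E) = 3 + 4 = 7)
C = 0
H(n) = 7*n²
(H((C - 1)/(-4 + 5)) - 27)*31 = (7*((0 - 1)/(-4 + 5))² - 27)*31 = (7*(-1/1)² - 27)*31 = (7*(-1*1)² - 27)*31 = (7*(-1)² - 27)*31 = (7*1 - 27)*31 = (7 - 27)*31 = -20*31 = -620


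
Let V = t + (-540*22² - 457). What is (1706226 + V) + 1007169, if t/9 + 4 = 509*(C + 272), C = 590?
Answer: 6400364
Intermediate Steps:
t = 3948786 (t = -36 + 9*(509*(590 + 272)) = -36 + 9*(509*862) = -36 + 9*438758 = -36 + 3948822 = 3948786)
V = 3686969 (V = 3948786 + (-540*22² - 457) = 3948786 + (-540*484 - 457) = 3948786 + (-261360 - 457) = 3948786 - 261817 = 3686969)
(1706226 + V) + 1007169 = (1706226 + 3686969) + 1007169 = 5393195 + 1007169 = 6400364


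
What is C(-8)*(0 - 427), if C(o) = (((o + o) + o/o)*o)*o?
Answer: 409920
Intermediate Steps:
C(o) = o²*(1 + 2*o) (C(o) = ((2*o + 1)*o)*o = ((1 + 2*o)*o)*o = (o*(1 + 2*o))*o = o²*(1 + 2*o))
C(-8)*(0 - 427) = ((-8)²*(1 + 2*(-8)))*(0 - 427) = (64*(1 - 16))*(-427) = (64*(-15))*(-427) = -960*(-427) = 409920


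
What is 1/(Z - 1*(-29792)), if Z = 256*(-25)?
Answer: 1/23392 ≈ 4.2750e-5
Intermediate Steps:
Z = -6400
1/(Z - 1*(-29792)) = 1/(-6400 - 1*(-29792)) = 1/(-6400 + 29792) = 1/23392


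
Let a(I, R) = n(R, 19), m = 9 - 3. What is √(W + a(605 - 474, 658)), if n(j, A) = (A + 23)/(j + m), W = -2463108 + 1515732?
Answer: I*√26105891313/166 ≈ 973.33*I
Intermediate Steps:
m = 6
W = -947376
n(j, A) = (23 + A)/(6 + j) (n(j, A) = (A + 23)/(j + 6) = (23 + A)/(6 + j))
a(I, R) = 42/(6 + R) (a(I, R) = (23 + 19)/(6 + R) = 42/(6 + R))
√(W + a(605 - 474, 658)) = √(-947376 + 42/(6 + 658)) = √(-947376 + 42/664) = √(-947376 + 42*(1/664)) = √(-947376 + 21/332) = √(-314528811/332) = I*√26105891313/166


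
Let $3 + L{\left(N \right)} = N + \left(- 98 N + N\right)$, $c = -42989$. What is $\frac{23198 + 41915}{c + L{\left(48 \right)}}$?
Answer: $- \frac{65113}{47600} \approx -1.3679$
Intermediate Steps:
$L{\left(N \right)} = -3 - 96 N$ ($L{\left(N \right)} = -3 + \left(N + \left(- 98 N + N\right)\right) = -3 + \left(N - 97 N\right) = -3 - 96 N$)
$\frac{23198 + 41915}{c + L{\left(48 \right)}} = \frac{23198 + 41915}{-42989 - 4611} = \frac{65113}{-42989 - 4611} = \frac{65113}{-47600} = 65113 \left(- \frac{1}{47600}\right) = - \frac{65113}{47600}$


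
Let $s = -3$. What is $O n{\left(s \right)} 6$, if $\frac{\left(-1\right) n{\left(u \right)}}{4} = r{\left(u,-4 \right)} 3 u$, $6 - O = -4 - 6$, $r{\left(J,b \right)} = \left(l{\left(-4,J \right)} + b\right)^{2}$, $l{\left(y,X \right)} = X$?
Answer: $169344$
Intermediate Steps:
$r{\left(J,b \right)} = \left(J + b\right)^{2}$
$O = 16$ ($O = 6 - \left(-4 - 6\right) = 6 - -10 = 6 + 10 = 16$)
$n{\left(u \right)} = - 12 u \left(-4 + u\right)^{2}$ ($n{\left(u \right)} = - 4 \left(u - 4\right)^{2} \cdot 3 u = - 4 \left(-4 + u\right)^{2} \cdot 3 u = - 4 \cdot 3 u \left(-4 + u\right)^{2} = - 12 u \left(-4 + u\right)^{2}$)
$O n{\left(s \right)} 6 = 16 \left(\left(-12\right) \left(-3\right) \left(-4 - 3\right)^{2}\right) 6 = 16 \left(\left(-12\right) \left(-3\right) \left(-7\right)^{2}\right) 6 = 16 \left(\left(-12\right) \left(-3\right) 49\right) 6 = 16 \cdot 1764 \cdot 6 = 28224 \cdot 6 = 169344$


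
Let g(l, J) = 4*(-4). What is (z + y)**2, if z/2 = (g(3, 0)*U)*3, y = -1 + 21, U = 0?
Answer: 400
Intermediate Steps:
y = 20
g(l, J) = -16
z = 0 (z = 2*(-16*0*3) = 2*(0*3) = 2*0 = 0)
(z + y)**2 = (0 + 20)**2 = 20**2 = 400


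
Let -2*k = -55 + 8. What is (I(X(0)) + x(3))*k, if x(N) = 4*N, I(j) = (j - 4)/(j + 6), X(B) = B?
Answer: 799/3 ≈ 266.33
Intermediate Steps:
I(j) = (-4 + j)/(6 + j)
k = 47/2 (k = -(-55 + 8)/2 = -1/2*(-47) = 47/2 ≈ 23.500)
(I(X(0)) + x(3))*k = ((-4 + 0)/(6 + 0) + 4*3)*(47/2) = (-4/6 + 12)*(47/2) = ((1/6)*(-4) + 12)*(47/2) = (-2/3 + 12)*(47/2) = (34/3)*(47/2) = 799/3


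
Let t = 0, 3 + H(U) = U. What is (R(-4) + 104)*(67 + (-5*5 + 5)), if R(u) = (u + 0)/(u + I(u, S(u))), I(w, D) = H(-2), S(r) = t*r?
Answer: 44180/9 ≈ 4908.9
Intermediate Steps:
H(U) = -3 + U
S(r) = 0 (S(r) = 0*r = 0)
I(w, D) = -5 (I(w, D) = -3 - 2 = -5)
R(u) = u/(-5 + u) (R(u) = (u + 0)/(u - 5) = u/(-5 + u))
(R(-4) + 104)*(67 + (-5*5 + 5)) = (-4/(-5 - 4) + 104)*(67 + (-5*5 + 5)) = (-4/(-9) + 104)*(67 + (-25 + 5)) = (-4*(-1/9) + 104)*(67 - 20) = (4/9 + 104)*47 = (940/9)*47 = 44180/9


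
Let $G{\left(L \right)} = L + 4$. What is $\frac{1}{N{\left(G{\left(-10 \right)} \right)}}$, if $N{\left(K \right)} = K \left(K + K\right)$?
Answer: $\frac{1}{72} \approx 0.013889$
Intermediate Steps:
$G{\left(L \right)} = 4 + L$
$N{\left(K \right)} = 2 K^{2}$ ($N{\left(K \right)} = K 2 K = 2 K^{2}$)
$\frac{1}{N{\left(G{\left(-10 \right)} \right)}} = \frac{1}{2 \left(4 - 10\right)^{2}} = \frac{1}{2 \left(-6\right)^{2}} = \frac{1}{2 \cdot 36} = \frac{1}{72}$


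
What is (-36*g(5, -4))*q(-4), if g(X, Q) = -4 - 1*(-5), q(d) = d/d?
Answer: -36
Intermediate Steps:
q(d) = 1
g(X, Q) = 1 (g(X, Q) = -4 + 5 = 1)
(-36*g(5, -4))*q(-4) = -36*1*1 = -36*1 = -36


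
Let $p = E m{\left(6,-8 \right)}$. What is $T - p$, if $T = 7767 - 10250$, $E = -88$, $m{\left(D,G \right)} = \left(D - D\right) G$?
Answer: $-2483$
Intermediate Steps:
$m{\left(D,G \right)} = 0$ ($m{\left(D,G \right)} = 0 G = 0$)
$p = 0$ ($p = \left(-88\right) 0 = 0$)
$T = -2483$
$T - p = -2483 - 0 = -2483 + 0 = -2483$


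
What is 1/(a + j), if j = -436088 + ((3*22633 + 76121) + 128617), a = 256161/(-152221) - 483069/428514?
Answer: -21742943198/3553966909263299 ≈ -6.1179e-6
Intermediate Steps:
a = -61100607001/21742943198 (a = 256161*(-1/152221) - 483069*1/428514 = -256161/152221 - 161023/142838 = -61100607001/21742943198 ≈ -2.8101)
j = -163451 (j = -436088 + ((67899 + 76121) + 128617) = -436088 + (144020 + 128617) = -436088 + 272637 = -163451)
1/(a + j) = 1/(-61100607001/21742943198 - 163451) = 1/(-3553966909263299/21742943198) = -21742943198/3553966909263299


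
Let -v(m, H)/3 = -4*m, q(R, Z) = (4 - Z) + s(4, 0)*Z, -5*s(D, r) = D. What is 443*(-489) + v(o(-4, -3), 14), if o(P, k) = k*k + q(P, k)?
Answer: -1082031/5 ≈ -2.1641e+5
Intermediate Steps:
s(D, r) = -D/5
q(R, Z) = 4 - 9*Z/5 (q(R, Z) = (4 - Z) + (-⅕*4)*Z = (4 - Z) - 4*Z/5 = 4 - 9*Z/5)
o(P, k) = 4 + k² - 9*k/5 (o(P, k) = k*k + (4 - 9*k/5) = k² + (4 - 9*k/5) = 4 + k² - 9*k/5)
v(m, H) = 12*m (v(m, H) = -(-12)*m = 12*m)
443*(-489) + v(o(-4, -3), 14) = 443*(-489) + 12*(4 + (-3)² - 9/5*(-3)) = -216627 + 12*(4 + 9 + 27/5) = -216627 + 12*(92/5) = -216627 + 1104/5 = -1082031/5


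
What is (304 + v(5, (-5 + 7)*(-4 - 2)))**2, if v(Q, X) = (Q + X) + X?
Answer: 81225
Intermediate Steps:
v(Q, X) = Q + 2*X
(304 + v(5, (-5 + 7)*(-4 - 2)))**2 = (304 + (5 + 2*((-5 + 7)*(-4 - 2))))**2 = (304 + (5 + 2*(2*(-6))))**2 = (304 + (5 + 2*(-12)))**2 = (304 + (5 - 24))**2 = (304 - 19)**2 = 285**2 = 81225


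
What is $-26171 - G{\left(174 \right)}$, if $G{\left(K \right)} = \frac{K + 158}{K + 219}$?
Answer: $- \frac{10285535}{393} \approx -26172.0$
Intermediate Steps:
$G{\left(K \right)} = \frac{158 + K}{219 + K}$
$-26171 - G{\left(174 \right)} = -26171 - \frac{158 + 174}{219 + 174} = -26171 - \frac{1}{393} \cdot 332 = -26171 - \frac{332}{393} = - \frac{10285535}{393}$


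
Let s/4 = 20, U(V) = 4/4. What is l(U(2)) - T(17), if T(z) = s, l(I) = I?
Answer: -79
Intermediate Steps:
U(V) = 1 (U(V) = 4*(1/4) = 1)
s = 80 (s = 4*20 = 80)
T(z) = 80
l(U(2)) - T(17) = 1 - 1*80 = 1 - 80 = -79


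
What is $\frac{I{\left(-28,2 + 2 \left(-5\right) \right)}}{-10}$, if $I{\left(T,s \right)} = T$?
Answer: $\frac{14}{5} \approx 2.8$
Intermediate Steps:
$\frac{I{\left(-28,2 + 2 \left(-5\right) \right)}}{-10} = - \frac{28}{-10} = \left(-28\right) \left(- \frac{1}{10}\right) = \frac{14}{5}$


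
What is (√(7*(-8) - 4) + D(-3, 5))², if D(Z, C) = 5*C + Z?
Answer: 424 + 88*I*√15 ≈ 424.0 + 340.82*I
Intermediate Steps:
D(Z, C) = Z + 5*C
(√(7*(-8) - 4) + D(-3, 5))² = (√(7*(-8) - 4) + (-3 + 5*5))² = (√(-56 - 4) + (-3 + 25))² = (√(-60) + 22)² = (2*I*√15 + 22)² = (22 + 2*I*√15)²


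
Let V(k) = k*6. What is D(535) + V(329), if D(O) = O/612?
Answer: 1208623/612 ≈ 1974.9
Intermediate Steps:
D(O) = O/612 (D(O) = O*(1/612) = O/612)
V(k) = 6*k
D(535) + V(329) = (1/612)*535 + 6*329 = 535/612 + 1974 = 1208623/612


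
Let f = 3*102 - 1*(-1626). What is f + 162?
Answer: 2094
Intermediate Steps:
f = 1932 (f = 306 + 1626 = 1932)
f + 162 = 1932 + 162 = 2094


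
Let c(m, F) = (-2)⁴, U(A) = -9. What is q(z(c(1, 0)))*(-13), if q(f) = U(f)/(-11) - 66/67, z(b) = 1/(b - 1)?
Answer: 1599/737 ≈ 2.1696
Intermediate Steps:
c(m, F) = 16
z(b) = 1/(-1 + b)
q(f) = -123/737 (q(f) = -9/(-11) - 66/67 = -9*(-1/11) - 66*1/67 = 9/11 - 66/67 = -123/737)
q(z(c(1, 0)))*(-13) = -123/737*(-13) = 1599/737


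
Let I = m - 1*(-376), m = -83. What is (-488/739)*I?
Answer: -142984/739 ≈ -193.48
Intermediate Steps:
I = 293 (I = -83 - 1*(-376) = -83 + 376 = 293)
(-488/739)*I = -488/739*293 = -142984/739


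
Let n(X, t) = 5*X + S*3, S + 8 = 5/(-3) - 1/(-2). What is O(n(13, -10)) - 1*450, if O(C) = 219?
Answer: -231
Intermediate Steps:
S = -55/6 (S = -8 + (5/(-3) - 1/(-2)) = -8 + (5*(-⅓) - 1*(-½)) = -8 + (-5/3 + ½) = -8 - 7/6 = -55/6 ≈ -9.1667)
n(X, t) = -55/2 + 5*X (n(X, t) = 5*X - 55/6*3 = 5*X - 55/2 = -55/2 + 5*X)
O(n(13, -10)) - 1*450 = 219 - 1*450 = 219 - 450 = -231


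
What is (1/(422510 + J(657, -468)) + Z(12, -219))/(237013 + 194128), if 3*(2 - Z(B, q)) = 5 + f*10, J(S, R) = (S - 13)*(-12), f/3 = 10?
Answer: -124019815/536488578786 ≈ -0.00023117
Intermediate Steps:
f = 30 (f = 3*10 = 30)
J(S, R) = 156 - 12*S (J(S, R) = (-13 + S)*(-12) = 156 - 12*S)
Z(B, q) = -299/3 (Z(B, q) = 2 - (5 + 30*10)/3 = 2 - (5 + 300)/3 = 2 - 1/3*305 = 2 - 305/3 = -299/3)
(1/(422510 + J(657, -468)) + Z(12, -219))/(237013 + 194128) = (1/(422510 + (156 - 12*657)) - 299/3)/(237013 + 194128) = (1/(422510 + (156 - 7884)) - 299/3)/431141 = (1/(422510 - 7728) - 299/3)*(1/431141) = (1/414782 - 299/3)*(1/431141) = -124019815/1244346*1/431141 = -124019815/536488578786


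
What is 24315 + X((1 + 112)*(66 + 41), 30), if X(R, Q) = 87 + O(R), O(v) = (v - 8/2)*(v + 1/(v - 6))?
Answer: 1766444147202/12085 ≈ 1.4617e+8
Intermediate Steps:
O(v) = (-4 + v)*(v + 1/(-6 + v)) (O(v) = (v - 8*½)*(v + 1/(-6 + v)) = (v - 4)*(v + 1/(-6 + v)) = (-4 + v)*(v + 1/(-6 + v)))
X(R, Q) = 87 + (-4 + R³ - 10*R² + 25*R)/(-6 + R)
24315 + X((1 + 112)*(66 + 41), 30) = 24315 + (-526 + ((1 + 112)*(66 + 41))³ - 10*(1 + 112)²*(66 + 41)² + 112*((1 + 112)*(66 + 41)))/(-6 + (1 + 112)*(66 + 41)) = 24315 + (-526 + (113*107)³ - 10*(113*107)² + 112*(113*107))/(-6 + 113*107) = 24315 + (-526 + 12091³ - 10*12091² + 112*12091)/(-6 + 12091) = 24315 + (-526 + 1767610869571 - 10*146192281 + 1354192)/12085 = 24315 + (-526 + 1767610869571 - 1461922810 + 1354192)/12085 = 24315 + (1/12085)*1766150300427 = 24315 + 1766150300427/12085 = 1766444147202/12085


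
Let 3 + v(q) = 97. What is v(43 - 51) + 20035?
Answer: 20129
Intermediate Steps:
v(q) = 94 (v(q) = -3 + 97 = 94)
v(43 - 51) + 20035 = 94 + 20035 = 20129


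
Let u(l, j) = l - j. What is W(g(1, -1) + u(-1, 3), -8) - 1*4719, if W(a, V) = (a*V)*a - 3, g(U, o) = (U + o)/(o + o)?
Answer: -4850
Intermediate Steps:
g(U, o) = (U + o)/(2*o) (g(U, o) = (U + o)/((2*o)) = (U + o)*(1/(2*o)) = (U + o)/(2*o))
W(a, V) = -3 + V*a**2 (W(a, V) = (V*a)*a - 3 = V*a**2 - 3 = -3 + V*a**2)
W(g(1, -1) + u(-1, 3), -8) - 1*4719 = (-3 - 8*((1/2)*(1 - 1)/(-1) + (-1 - 1*3))**2) - 1*4719 = (-3 - 8*((1/2)*(-1)*0 + (-1 - 3))**2) - 4719 = (-3 - 8*(0 - 4)**2) - 4719 = (-3 - 8*(-4)**2) - 4719 = (-3 - 8*16) - 4719 = (-3 - 128) - 4719 = -131 - 4719 = -4850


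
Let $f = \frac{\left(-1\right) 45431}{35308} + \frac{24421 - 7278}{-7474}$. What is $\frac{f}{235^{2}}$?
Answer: $- \frac{472418169}{7286717629100} \approx -6.4833 \cdot 10^{-5}$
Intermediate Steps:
$f = - \frac{472418169}{131945996}$ ($f = \left(-45431\right) \frac{1}{35308} + 17143 \left(- \frac{1}{7474}\right) = - \frac{45431}{35308} - \frac{17143}{7474} = - \frac{472418169}{131945996} \approx -3.5804$)
$\frac{f}{235^{2}} = - \frac{472418169}{131945996 \cdot 235^{2}} = - \frac{472418169}{131945996 \cdot 55225} = \left(- \frac{472418169}{131945996}\right) \frac{1}{55225} = - \frac{472418169}{7286717629100}$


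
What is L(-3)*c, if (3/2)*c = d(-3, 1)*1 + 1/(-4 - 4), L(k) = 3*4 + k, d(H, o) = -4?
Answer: -99/4 ≈ -24.750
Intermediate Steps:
L(k) = 12 + k
c = -11/4 (c = 2*(-4*1 + 1/(-4 - 4))/3 = 2*(-4 + 1/(-8))/3 = 2*(-4 - 1/8)/3 = (2/3)*(-33/8) = -11/4 ≈ -2.7500)
L(-3)*c = (12 - 3)*(-11/4) = 9*(-11/4) = -99/4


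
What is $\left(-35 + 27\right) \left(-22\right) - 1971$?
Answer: $-1795$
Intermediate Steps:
$\left(-35 + 27\right) \left(-22\right) - 1971 = \left(-8\right) \left(-22\right) - 1971 = 176 - 1971 = -1795$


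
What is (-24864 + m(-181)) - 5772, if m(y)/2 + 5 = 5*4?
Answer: -30606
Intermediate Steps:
m(y) = 30 (m(y) = -10 + 2*(5*4) = -10 + 2*20 = -10 + 40 = 30)
(-24864 + m(-181)) - 5772 = (-24864 + 30) - 5772 = -24834 - 5772 = -30606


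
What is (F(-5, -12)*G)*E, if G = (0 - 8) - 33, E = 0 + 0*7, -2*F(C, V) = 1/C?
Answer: 0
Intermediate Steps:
F(C, V) = -1/(2*C)
E = 0 (E = 0 + 0 = 0)
G = -41 (G = -8 - 33 = -41)
(F(-5, -12)*G)*E = (-1/2/(-5)*(-41))*0 = (-1/2*(-1/5)*(-41))*0 = ((1/10)*(-41))*0 = -41/10*0 = 0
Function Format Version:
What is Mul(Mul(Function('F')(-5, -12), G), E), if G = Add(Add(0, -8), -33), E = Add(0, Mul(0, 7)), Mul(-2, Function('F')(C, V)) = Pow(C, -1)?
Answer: 0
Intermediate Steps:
Function('F')(C, V) = Mul(Rational(-1, 2), Pow(C, -1))
E = 0 (E = Add(0, 0) = 0)
G = -41 (G = Add(-8, -33) = -41)
Mul(Mul(Function('F')(-5, -12), G), E) = Mul(Mul(Mul(Rational(-1, 2), Pow(-5, -1)), -41), 0) = Mul(Mul(Mul(Rational(-1, 2), Rational(-1, 5)), -41), 0) = Mul(Mul(Rational(1, 10), -41), 0) = Mul(Rational(-41, 10), 0) = 0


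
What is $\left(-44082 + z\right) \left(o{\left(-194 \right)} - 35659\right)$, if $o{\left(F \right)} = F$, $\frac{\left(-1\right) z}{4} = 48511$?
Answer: $8537531478$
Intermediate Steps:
$z = -194044$ ($z = \left(-4\right) 48511 = -194044$)
$\left(-44082 + z\right) \left(o{\left(-194 \right)} - 35659\right) = \left(-44082 - 194044\right) \left(-194 - 35659\right) = \left(-238126\right) \left(-35853\right) = 8537531478$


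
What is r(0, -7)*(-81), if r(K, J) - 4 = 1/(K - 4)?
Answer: -1215/4 ≈ -303.75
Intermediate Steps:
r(K, J) = 4 + 1/(-4 + K) (r(K, J) = 4 + 1/(K - 4) = 4 + 1/(-4 + K))
r(0, -7)*(-81) = ((-15 + 4*0)/(-4 + 0))*(-81) = ((-15 + 0)/(-4))*(-81) = -¼*(-15)*(-81) = (15/4)*(-81) = -1215/4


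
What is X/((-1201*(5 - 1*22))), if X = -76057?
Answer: -76057/20417 ≈ -3.7252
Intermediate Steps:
X/((-1201*(5 - 1*22))) = -76057*(-1/(1201*(5 - 1*22))) = -76057*(-1/(1201*(5 - 22))) = -76057/((-1201*(-17))) = -76057/20417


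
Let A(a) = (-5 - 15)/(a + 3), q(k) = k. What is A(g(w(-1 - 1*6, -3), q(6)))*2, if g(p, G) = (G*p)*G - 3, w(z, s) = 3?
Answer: -10/27 ≈ -0.37037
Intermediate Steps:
g(p, G) = -3 + p*G**2 (g(p, G) = p*G**2 - 3 = -3 + p*G**2)
A(a) = -20/(3 + a)
A(g(w(-1 - 1*6, -3), q(6)))*2 = -20/(3 + (-3 + 3*6**2))*2 = -20/(3 + (-3 + 3*36))*2 = -20/(3 + (-3 + 108))*2 = -20/(3 + 105)*2 = -20/108*2 = -20*1/108*2 = -5/27*2 = -10/27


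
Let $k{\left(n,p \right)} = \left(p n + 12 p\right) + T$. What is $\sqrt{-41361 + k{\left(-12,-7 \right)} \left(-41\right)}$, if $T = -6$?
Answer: $i \sqrt{41115} \approx 202.77 i$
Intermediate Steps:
$k{\left(n,p \right)} = -6 + 12 p + n p$ ($k{\left(n,p \right)} = \left(p n + 12 p\right) - 6 = \left(n p + 12 p\right) - 6 = \left(12 p + n p\right) - 6 = -6 + 12 p + n p$)
$\sqrt{-41361 + k{\left(-12,-7 \right)} \left(-41\right)} = \sqrt{-41361 + \left(-6 + 12 \left(-7\right) - -84\right) \left(-41\right)} = \sqrt{-41361 + \left(-6 - 84 + 84\right) \left(-41\right)} = \sqrt{-41361 - -246} = \sqrt{-41361 + 246} = \sqrt{-41115} = i \sqrt{41115}$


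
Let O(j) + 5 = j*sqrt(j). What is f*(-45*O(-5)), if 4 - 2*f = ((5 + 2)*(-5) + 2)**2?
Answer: -244125/2 - 244125*I*sqrt(5)/2 ≈ -1.2206e+5 - 2.7294e+5*I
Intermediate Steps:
O(j) = -5 + j**(3/2) (O(j) = -5 + j*sqrt(j) = -5 + j**(3/2))
f = -1085/2 (f = 2 - ((5 + 2)*(-5) + 2)**2/2 = 2 - (7*(-5) + 2)**2/2 = 2 - (-35 + 2)**2/2 = 2 - 1/2*(-33)**2 = 2 - 1/2*1089 = 2 - 1089/2 = -1085/2 ≈ -542.50)
f*(-45*O(-5)) = -(-48825)*(-5 + (-5)**(3/2))/2 = -(-48825)*(-5 - 5*I*sqrt(5))/2 = -1085*(225 + 225*I*sqrt(5))/2 = -244125/2 - 244125*I*sqrt(5)/2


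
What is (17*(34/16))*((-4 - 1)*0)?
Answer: 0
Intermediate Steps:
(17*(34/16))*((-4 - 1)*0) = (17*(34*(1/16)))*(-5*0) = (17*(17/8))*0 = (289/8)*0 = 0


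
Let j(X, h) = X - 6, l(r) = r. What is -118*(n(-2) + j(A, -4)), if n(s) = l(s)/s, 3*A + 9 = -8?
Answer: 3776/3 ≈ 1258.7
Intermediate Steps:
A = -17/3 (A = -3 + (⅓)*(-8) = -3 - 8/3 = -17/3 ≈ -5.6667)
j(X, h) = -6 + X
n(s) = 1 (n(s) = s/s = 1)
-118*(n(-2) + j(A, -4)) = -118*(1 + (-6 - 17/3)) = -118*(1 - 35/3) = -118*(-32/3) = 3776/3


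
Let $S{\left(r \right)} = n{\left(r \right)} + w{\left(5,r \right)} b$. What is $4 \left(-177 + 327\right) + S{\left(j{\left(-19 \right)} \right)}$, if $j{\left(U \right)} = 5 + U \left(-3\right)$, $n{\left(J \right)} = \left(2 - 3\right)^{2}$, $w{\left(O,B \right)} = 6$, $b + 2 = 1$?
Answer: $595$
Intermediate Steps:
$b = -1$ ($b = -2 + 1 = -1$)
$n{\left(J \right)} = 1$ ($n{\left(J \right)} = \left(-1\right)^{2} = 1$)
$j{\left(U \right)} = 5 - 3 U$
$S{\left(r \right)} = -5$ ($S{\left(r \right)} = 1 + 6 \left(-1\right) = 1 - 6 = -5$)
$4 \left(-177 + 327\right) + S{\left(j{\left(-19 \right)} \right)} = 4 \left(-177 + 327\right) - 5 = 4 \cdot 150 - 5 = 600 - 5 = 595$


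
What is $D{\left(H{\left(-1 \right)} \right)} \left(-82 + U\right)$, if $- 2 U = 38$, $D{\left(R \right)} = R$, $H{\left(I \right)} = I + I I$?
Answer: $0$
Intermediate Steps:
$H{\left(I \right)} = I + I^{2}$
$U = -19$ ($U = \left(- \frac{1}{2}\right) 38 = -19$)
$D{\left(H{\left(-1 \right)} \right)} \left(-82 + U\right) = - (1 - 1) \left(-82 - 19\right) = \left(-1\right) 0 \left(-101\right) = 0 \left(-101\right) = 0$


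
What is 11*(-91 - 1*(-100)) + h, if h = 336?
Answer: 435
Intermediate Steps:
11*(-91 - 1*(-100)) + h = 11*(-91 - 1*(-100)) + 336 = 11*(-91 + 100) + 336 = 11*9 + 336 = 99 + 336 = 435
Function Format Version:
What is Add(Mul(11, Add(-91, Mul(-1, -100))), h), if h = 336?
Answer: 435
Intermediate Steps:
Add(Mul(11, Add(-91, Mul(-1, -100))), h) = Add(Mul(11, Add(-91, Mul(-1, -100))), 336) = Add(Mul(11, Add(-91, 100)), 336) = Add(Mul(11, 9), 336) = Add(99, 336) = 435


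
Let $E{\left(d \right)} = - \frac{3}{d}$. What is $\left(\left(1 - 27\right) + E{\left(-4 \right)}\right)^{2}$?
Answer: $\frac{10201}{16} \approx 637.56$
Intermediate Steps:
$\left(\left(1 - 27\right) + E{\left(-4 \right)}\right)^{2} = \left(\left(1 - 27\right) - \frac{3}{-4}\right)^{2} = \left(\left(1 - 27\right) - - \frac{3}{4}\right)^{2} = \left(-26 + \frac{3}{4}\right)^{2} = \left(- \frac{101}{4}\right)^{2} = \frac{10201}{16}$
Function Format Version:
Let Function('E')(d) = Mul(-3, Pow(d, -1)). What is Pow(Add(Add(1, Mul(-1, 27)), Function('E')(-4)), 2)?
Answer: Rational(10201, 16) ≈ 637.56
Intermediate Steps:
Pow(Add(Add(1, Mul(-1, 27)), Function('E')(-4)), 2) = Pow(Add(Add(1, Mul(-1, 27)), Mul(-3, Pow(-4, -1))), 2) = Pow(Add(Add(1, -27), Mul(-3, Rational(-1, 4))), 2) = Pow(Add(-26, Rational(3, 4)), 2) = Pow(Rational(-101, 4), 2) = Rational(10201, 16)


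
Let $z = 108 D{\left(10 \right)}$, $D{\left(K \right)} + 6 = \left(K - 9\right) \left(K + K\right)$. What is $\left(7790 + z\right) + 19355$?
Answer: $28657$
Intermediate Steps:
$D{\left(K \right)} = -6 + 2 K \left(-9 + K\right)$ ($D{\left(K \right)} = -6 + \left(K - 9\right) \left(K + K\right) = -6 + \left(-9 + K\right) 2 K = -6 + 2 K \left(-9 + K\right)$)
$z = 1512$ ($z = 108 \left(-6 - 180 + 2 \cdot 10^{2}\right) = 108 \left(-6 - 180 + 2 \cdot 100\right) = 108 \left(-6 - 180 + 200\right) = 108 \cdot 14 = 1512$)
$\left(7790 + z\right) + 19355 = \left(7790 + 1512\right) + 19355 = 9302 + 19355 = 28657$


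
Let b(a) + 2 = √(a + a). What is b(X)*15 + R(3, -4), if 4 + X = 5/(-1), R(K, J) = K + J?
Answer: -31 + 45*I*√2 ≈ -31.0 + 63.64*I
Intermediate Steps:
R(K, J) = J + K
X = -9 (X = -4 + 5/(-1) = -4 + 5*(-1) = -4 - 5 = -9)
b(a) = -2 + √2*√a (b(a) = -2 + √(a + a) = -2 + √(2*a) = -2 + √2*√a)
b(X)*15 + R(3, -4) = (-2 + √2*√(-9))*15 + (-4 + 3) = (-2 + √2*(3*I))*15 - 1 = (-2 + 3*I*√2)*15 - 1 = (-30 + 45*I*√2) - 1 = -31 + 45*I*√2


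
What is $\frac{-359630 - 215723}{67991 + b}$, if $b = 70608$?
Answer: $- \frac{575353}{138599} \approx -4.1512$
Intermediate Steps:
$\frac{-359630 - 215723}{67991 + b} = \frac{-359630 - 215723}{67991 + 70608} = - \frac{575353}{138599}$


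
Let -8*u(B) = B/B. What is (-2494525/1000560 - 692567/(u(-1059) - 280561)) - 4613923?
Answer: -62798174420106769/13610581296 ≈ -4.6139e+6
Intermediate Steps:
u(B) = -⅛ (u(B) = -B/(8*B) = -⅛*1 = -⅛)
(-2494525/1000560 - 692567/(u(-1059) - 280561)) - 4613923 = (-2494525/1000560 - 692567/(-⅛ - 280561)) - 4613923 = (-2494525*1/1000560 - 692567/(-2244489/8)) - 4613923 = (-45355/18192 - 692567*(-8/2244489)) - 4613923 = (-45355/18192 + 5540536/2244489) - 4613923 = -335122561/13610581296 - 4613923 = -62798174420106769/13610581296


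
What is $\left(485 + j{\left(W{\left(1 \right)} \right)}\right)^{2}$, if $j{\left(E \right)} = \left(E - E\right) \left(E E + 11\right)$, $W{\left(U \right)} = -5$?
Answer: $235225$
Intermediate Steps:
$j{\left(E \right)} = 0$ ($j{\left(E \right)} = 0 \left(E^{2} + 11\right) = 0 \left(11 + E^{2}\right) = 0$)
$\left(485 + j{\left(W{\left(1 \right)} \right)}\right)^{2} = \left(485 + 0\right)^{2} = 485^{2} = 235225$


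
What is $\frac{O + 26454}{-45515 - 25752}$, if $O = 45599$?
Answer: $- \frac{72053}{71267} \approx -1.011$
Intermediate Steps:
$\frac{O + 26454}{-45515 - 25752} = \frac{45599 + 26454}{-45515 - 25752} = \frac{72053}{-71267} = 72053 \left(- \frac{1}{71267}\right) = - \frac{72053}{71267}$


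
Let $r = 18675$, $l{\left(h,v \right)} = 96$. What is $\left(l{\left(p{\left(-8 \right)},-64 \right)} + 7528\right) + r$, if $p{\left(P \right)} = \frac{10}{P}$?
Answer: $26299$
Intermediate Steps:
$\left(l{\left(p{\left(-8 \right)},-64 \right)} + 7528\right) + r = \left(96 + 7528\right) + 18675 = 7624 + 18675 = 26299$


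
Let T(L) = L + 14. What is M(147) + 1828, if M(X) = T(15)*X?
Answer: 6091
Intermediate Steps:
T(L) = 14 + L
M(X) = 29*X (M(X) = (14 + 15)*X = 29*X)
M(147) + 1828 = 29*147 + 1828 = 4263 + 1828 = 6091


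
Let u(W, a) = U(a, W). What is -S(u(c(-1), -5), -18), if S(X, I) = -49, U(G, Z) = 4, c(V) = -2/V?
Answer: 49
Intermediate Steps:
u(W, a) = 4
-S(u(c(-1), -5), -18) = -1*(-49) = 49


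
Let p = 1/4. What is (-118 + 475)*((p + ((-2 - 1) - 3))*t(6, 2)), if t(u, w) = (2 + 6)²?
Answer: -131376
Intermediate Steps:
p = ¼ ≈ 0.25000
t(u, w) = 64 (t(u, w) = 8² = 64)
(-118 + 475)*((p + ((-2 - 1) - 3))*t(6, 2)) = (-118 + 475)*((¼ + ((-2 - 1) - 3))*64) = 357*((¼ + (-3 - 3))*64) = 357*((¼ - 6)*64) = 357*(-23/4*64) = 357*(-368) = -131376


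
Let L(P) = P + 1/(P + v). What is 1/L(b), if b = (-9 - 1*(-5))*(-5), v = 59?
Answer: 79/1581 ≈ 0.049968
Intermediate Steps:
b = 20 (b = (-9 + 5)*(-5) = -4*(-5) = 20)
L(P) = P + 1/(59 + P) (L(P) = P + 1/(P + 59) = P + 1/(59 + P))
1/L(b) = 1/((1 + 20² + 59*20)/(59 + 20)) = 1/((1 + 400 + 1180)/79) = 1/((1/79)*1581) = 1/(1581/79) = 79/1581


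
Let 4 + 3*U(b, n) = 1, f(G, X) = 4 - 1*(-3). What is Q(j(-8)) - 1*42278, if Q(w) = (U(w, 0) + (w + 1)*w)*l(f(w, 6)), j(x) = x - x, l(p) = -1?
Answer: -42277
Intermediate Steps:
f(G, X) = 7 (f(G, X) = 4 + 3 = 7)
U(b, n) = -1 (U(b, n) = -4/3 + (1/3)*1 = -4/3 + 1/3 = -1)
j(x) = 0
Q(w) = 1 - w*(1 + w) (Q(w) = (-1 + (w + 1)*w)*(-1) = (-1 + (1 + w)*w)*(-1) = (-1 + w*(1 + w))*(-1) = 1 - w*(1 + w))
Q(j(-8)) - 1*42278 = (1 - 1*0 - 1*0**2) - 1*42278 = (1 + 0 - 1*0) - 42278 = (1 + 0 + 0) - 42278 = 1 - 42278 = -42277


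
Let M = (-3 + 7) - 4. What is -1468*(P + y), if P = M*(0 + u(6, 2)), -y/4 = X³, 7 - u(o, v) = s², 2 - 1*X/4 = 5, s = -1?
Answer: -10146816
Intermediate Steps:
X = -12 (X = 8 - 4*5 = 8 - 20 = -12)
M = 0 (M = 4 - 4 = 0)
u(o, v) = 6 (u(o, v) = 7 - 1*(-1)² = 7 - 1*1 = 7 - 1 = 6)
y = 6912 (y = -4*(-12)³ = -4*(-1728) = 6912)
P = 0 (P = 0*(0 + 6) = 0*6 = 0)
-1468*(P + y) = -1468*(0 + 6912) = -1468*6912 = -10146816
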